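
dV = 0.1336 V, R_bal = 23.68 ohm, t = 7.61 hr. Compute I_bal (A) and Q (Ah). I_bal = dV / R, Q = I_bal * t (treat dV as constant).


I_bal = dV / R = 0.1336 / 23.68 = 0.0056419 A
Q = I_bal * t = 0.0056419 * 7.61 = 0.04293 Ah

I=0.0056419 A, Q=0.04293 Ah


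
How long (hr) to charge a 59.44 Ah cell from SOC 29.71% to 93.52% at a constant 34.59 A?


delta_Ah = 59.44 * (93.52 - 29.71) / 100 = 37.929 Ah
t = delta_Ah / I = 37.929 / 34.59 = 1.097 hr

1.097 hr


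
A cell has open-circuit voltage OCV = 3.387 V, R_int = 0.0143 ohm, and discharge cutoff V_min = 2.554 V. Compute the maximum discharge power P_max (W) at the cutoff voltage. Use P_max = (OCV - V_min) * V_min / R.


P_max = (OCV - V_min) * V_min / R = (3.387 - 2.554) * 2.554 / 0.0143 = 0.833 * 2.554 / 0.0143 = 148.8 W

148.8 W


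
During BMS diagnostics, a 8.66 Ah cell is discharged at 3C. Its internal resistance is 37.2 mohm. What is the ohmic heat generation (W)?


Convert: R = 37.2 mohm = 0.0372 ohm
Step 1: I = C_rate * capacity = 3 * 8.66 = 25.98 A
Step 2: Q = I^2 * R = 25.98^2 * 0.0372 = 674.96 * 0.0372 = 25.11 W

25.11 W


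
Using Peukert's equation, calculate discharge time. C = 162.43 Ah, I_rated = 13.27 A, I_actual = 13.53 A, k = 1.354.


t_rated = C / I_rated = 162.43 / 13.27 = 12.24 hr
(I_rated/I)^k = (0.98078)^1.354 = 0.97407
t = t_rated * (I_rated/I)^k = 12.24 * 0.97407 = 11.92 hr

11.92 hr


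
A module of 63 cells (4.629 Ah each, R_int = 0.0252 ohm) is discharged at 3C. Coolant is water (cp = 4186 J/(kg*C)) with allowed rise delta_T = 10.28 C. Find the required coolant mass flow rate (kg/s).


Step 1: I = 3 * 4.629 = 13.887 A
Step 2: Q_cell = I^2 * R = 13.887^2 * 0.0252 = 4.8598 W
Step 3: Q_total = 63 * 4.8598 = 306.17 W
Step 4: m_dot = Q_total / (cp * dT) = 306.17 / (4186 * 10.28) = 0.007115 kg/s

0.007115 kg/s


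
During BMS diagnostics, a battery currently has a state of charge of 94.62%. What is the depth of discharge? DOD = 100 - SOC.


DOD = 100 - SOC = 100 - 94.62 = 5.38%

5.38%


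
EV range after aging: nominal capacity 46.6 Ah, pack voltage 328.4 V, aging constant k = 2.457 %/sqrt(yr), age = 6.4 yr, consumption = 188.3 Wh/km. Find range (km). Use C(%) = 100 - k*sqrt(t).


Step 1: capacity retention = 100 - 2.457 * sqrt(6.4) = 100 - 2.457 * 2.5298 = 93.784%
Step 2: C_now = 46.6 * 93.784/100 = 43.703 Ah
Step 3: E_pack = V * C_now = 328.4 * 43.703 = 14352 Wh
Step 4: range = E_pack / consumption = 14352 / 188.3 = 76.22 km

76.22 km


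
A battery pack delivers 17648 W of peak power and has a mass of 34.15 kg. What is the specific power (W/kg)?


SP = P / m = 17648 / 34.15 = 516.8 W/kg

516.8 W/kg


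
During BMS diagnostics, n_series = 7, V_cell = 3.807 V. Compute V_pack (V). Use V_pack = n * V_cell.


V_pack = n * V_cell = 7 * 3.807 = 26.649 V

26.649 V


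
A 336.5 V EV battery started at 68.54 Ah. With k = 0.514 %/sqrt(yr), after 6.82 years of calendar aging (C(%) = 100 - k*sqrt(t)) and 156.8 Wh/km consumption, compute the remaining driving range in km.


Step 1: capacity retention = 100 - 0.514 * sqrt(6.82) = 100 - 0.514 * 2.6115 = 98.658%
Step 2: C_now = 68.54 * 98.658/100 = 67.62 Ah
Step 3: E_pack = V * C_now = 336.5 * 67.62 = 22754 Wh
Step 4: range = E_pack / consumption = 22754 / 156.8 = 145.1 km

145.1 km


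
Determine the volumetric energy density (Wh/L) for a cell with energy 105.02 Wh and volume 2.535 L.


ED = E / V = 105.02 / 2.535 = 41.43 Wh/L

41.43 Wh/L


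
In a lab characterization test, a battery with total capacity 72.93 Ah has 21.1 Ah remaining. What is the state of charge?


SOC% = 21.1 / 72.93 * 100 = 28.93%

28.93%


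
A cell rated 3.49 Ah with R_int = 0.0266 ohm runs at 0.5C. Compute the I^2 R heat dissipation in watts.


Step 1: I = C_rate * capacity = 0.5 * 3.49 = 1.745 A
Step 2: Q = I^2 * R = 1.745^2 * 0.0266 = 3.045 * 0.0266 = 0.08100 W

0.08100 W


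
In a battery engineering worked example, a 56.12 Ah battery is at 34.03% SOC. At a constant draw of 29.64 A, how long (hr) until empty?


Step 1: remaining = SOC/100 * C_total = 34.03/100 * 56.12 = 19.098 Ah
Step 2: t = remaining / I = 19.098 / 29.64 = 0.6443 hr

0.6443 hr


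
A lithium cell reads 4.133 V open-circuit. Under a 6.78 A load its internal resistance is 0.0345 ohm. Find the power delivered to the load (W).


Step 1: V_terminal = OCV - I*R = 4.133 - 6.78 * 0.0345 = 3.8991 V
Step 2: P_out = V_terminal * I = 3.8991 * 6.78 = 26.44 W

26.44 W


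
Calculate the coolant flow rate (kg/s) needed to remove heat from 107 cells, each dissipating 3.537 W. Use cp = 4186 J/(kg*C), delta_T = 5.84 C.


Step 1: Total heat Q = 107 * 3.537 W = 378.46 W
Step 2: denom = cp * dT = 4186 * 5.84 = 24446
Step 3: m_dot = 378.46 / 24446 = 0.01548 kg/s

0.01548 kg/s


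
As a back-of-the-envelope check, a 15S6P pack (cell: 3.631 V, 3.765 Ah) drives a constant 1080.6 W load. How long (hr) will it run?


Step 1: E_pack = Ns * V_cell * Np * C_cell = 15 * 3.631 * 6 * 3.765 = 1230.4 Wh
Step 2: t = E_pack / P = 1230.4 / 1080.6 = 1.139 hr

1.139 hr


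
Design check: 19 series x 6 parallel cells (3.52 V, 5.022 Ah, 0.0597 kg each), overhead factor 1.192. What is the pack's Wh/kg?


Step 1: V_pack = 19 * 3.52 = 66.88 V
Step 2: C_pack = 6 * 5.022 = 30.132 Ah
Step 3: E_pack = V_pack * C_pack = 66.88 * 30.132 = 2015.2 Wh
Step 4: m_pack = 19 * 6 * 0.0597 * 1.192 = 8.1125 kg
Step 5: ED = E_pack / m_pack = 2015.2 / 8.1125 = 248.4 Wh/kg

248.4 Wh/kg


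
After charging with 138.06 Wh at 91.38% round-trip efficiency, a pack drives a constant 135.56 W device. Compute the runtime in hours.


Step 1: E_discharge = eta/100 * E_charge = 91.38/100 * 138.06 = 126.16 Wh
Step 2: t = E_discharge / P = 126.16 / 135.56 = 0.9307 hr

0.9307 hr


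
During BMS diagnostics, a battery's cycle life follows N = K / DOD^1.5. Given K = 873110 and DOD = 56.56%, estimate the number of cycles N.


DOD^1.5 = 425.37
N = K / DOD^1.5 = 873110 / 425.37 = 2053

2053 cycles


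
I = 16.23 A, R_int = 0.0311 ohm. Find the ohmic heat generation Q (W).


I^2 = 263.41
Q = 263.41 * 0.0311 = 8.192 W

8.192 W


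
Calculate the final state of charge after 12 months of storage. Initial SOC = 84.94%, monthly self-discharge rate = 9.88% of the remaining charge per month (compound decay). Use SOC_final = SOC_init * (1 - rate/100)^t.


decay = (1 - 9.88/100)^12 = 0.28698
SOC_final = 84.94 * 0.28698 = 24.38%

24.38%


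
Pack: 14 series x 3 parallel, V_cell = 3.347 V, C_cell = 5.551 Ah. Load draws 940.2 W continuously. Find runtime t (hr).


Step 1: E_pack = Ns * V_cell * Np * C_cell = 14 * 3.347 * 3 * 5.551 = 780.33 Wh
Step 2: t = E_pack / P = 780.33 / 940.2 = 0.8300 hr

0.8300 hr


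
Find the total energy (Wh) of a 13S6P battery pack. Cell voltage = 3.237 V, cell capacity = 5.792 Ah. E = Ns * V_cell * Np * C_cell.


V_pack = 13 * 3.237 = 42.081 V
C_pack = 6 * 5.792 = 34.752 Ah
E = V_pack * C_pack = 42.081 * 34.752 = 1462 Wh

1462 Wh


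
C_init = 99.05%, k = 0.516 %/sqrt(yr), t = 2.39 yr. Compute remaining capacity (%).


sqrt(t) = sqrt(2.39) = 1.546
C_final = 99.05 - 0.516 * 1.546 = 98.25%

98.25%


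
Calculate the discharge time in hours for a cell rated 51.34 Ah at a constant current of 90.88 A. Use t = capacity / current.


t = capacity / current = 51.34 / 90.88 = 0.5649 hr

0.5649 hr


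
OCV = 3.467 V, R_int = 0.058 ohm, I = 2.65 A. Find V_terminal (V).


V = OCV - I*R = 3.467 - 2.65 * 0.058 = 3.313 V

3.313 V


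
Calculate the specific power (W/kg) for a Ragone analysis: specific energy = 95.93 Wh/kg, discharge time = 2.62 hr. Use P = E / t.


Specific power = 95.93 Wh/kg / 2.62 hr = 36.61 W/kg

36.61 W/kg


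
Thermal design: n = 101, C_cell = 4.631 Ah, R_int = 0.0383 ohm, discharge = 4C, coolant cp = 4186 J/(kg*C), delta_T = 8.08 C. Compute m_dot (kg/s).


Step 1: I = 4 * 4.631 = 18.524 A
Step 2: Q_cell = I^2 * R = 18.524^2 * 0.0383 = 13.142 W
Step 3: Q_total = 101 * 13.142 = 1327.3 W
Step 4: m_dot = Q_total / (cp * dT) = 1327.3 / (4186 * 8.08) = 0.03924 kg/s

0.03924 kg/s


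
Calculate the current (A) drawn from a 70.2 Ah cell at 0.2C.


At 0.2C: I = 0.2 * 70.2 Ah = 14.04 A

14.04 A


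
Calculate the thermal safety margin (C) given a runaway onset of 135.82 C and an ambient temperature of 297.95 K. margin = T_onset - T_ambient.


Convert: T_ambient = 297.95 K = 24.8 C
margin = 135.82 - 24.8 = 111.02 C

111.02 C


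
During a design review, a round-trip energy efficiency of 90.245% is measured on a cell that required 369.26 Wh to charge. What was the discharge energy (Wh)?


E_dis = eta/100 * E_chg = 90.245/100 * 369.26 = 333.2 Wh

333.2 Wh


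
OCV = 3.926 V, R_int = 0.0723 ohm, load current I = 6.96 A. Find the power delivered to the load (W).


Step 1: V_terminal = OCV - I*R = 3.926 - 6.96 * 0.0723 = 3.4228 V
Step 2: P_out = V_terminal * I = 3.4228 * 6.96 = 23.82 W

23.82 W


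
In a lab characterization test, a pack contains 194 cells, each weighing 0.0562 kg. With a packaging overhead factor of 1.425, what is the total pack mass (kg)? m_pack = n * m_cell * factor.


Cell mass sum = 194 * 0.0562 = 10.903 kg
With overhead 1.425: m_pack = 10.903 * 1.425 = 15.54 kg

15.54 kg


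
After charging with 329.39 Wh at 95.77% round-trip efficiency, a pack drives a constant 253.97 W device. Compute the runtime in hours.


Step 1: E_discharge = eta/100 * E_charge = 95.77/100 * 329.39 = 315.46 Wh
Step 2: t = E_discharge / P = 315.46 / 253.97 = 1.242 hr

1.242 hr


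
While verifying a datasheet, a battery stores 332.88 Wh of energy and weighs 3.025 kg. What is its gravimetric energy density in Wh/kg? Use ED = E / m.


Specific energy = 332.88 Wh / 3.025 kg = 110.0 Wh/kg

110.0 Wh/kg


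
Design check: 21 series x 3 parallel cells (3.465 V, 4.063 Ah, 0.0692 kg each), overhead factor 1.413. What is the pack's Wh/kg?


Step 1: V_pack = 21 * 3.465 = 72.765 V
Step 2: C_pack = 3 * 4.063 = 12.189 Ah
Step 3: E_pack = V_pack * C_pack = 72.765 * 12.189 = 886.93 Wh
Step 4: m_pack = 21 * 3 * 0.0692 * 1.413 = 6.1601 kg
Step 5: ED = E_pack / m_pack = 886.93 / 6.1601 = 144.0 Wh/kg

144.0 Wh/kg


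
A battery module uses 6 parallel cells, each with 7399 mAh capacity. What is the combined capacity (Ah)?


Convert: C_cell = 7399 mAh = 7.399 Ah
C_total = 6 * 7.399 = 44.394 Ah

44.394 Ah


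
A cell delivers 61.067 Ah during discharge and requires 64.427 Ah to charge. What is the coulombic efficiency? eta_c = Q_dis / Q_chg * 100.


Coulombic efficiency = 61.067/64.427 * 100% = 94.78%

94.78%


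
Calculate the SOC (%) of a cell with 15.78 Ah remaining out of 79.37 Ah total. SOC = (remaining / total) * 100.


SOC% = 15.78 / 79.37 * 100 = 19.88%

19.88%


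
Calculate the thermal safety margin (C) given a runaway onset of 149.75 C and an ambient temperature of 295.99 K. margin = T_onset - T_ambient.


Convert: T_ambient = 295.99 K = 22.84 C
margin = 149.75 - 22.84 = 126.91 C

126.91 C


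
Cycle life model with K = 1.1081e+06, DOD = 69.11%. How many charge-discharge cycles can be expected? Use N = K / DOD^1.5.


Step 1: DOD^1.5 = 69.11^1.5 = 574.53
Step 2: N = 1.1081e+06 / 574.53 = 1929 cycles

1929 cycles


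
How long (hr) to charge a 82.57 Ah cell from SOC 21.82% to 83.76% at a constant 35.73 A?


Step 1: dSOC = 83.76% - 21.82% = 61.94%
Step 2: delta_Ah = 82.57 * 61.94 / 100 = 51.144 Ah
Step 3: t = 51.144 / 35.73 = 1.431 hr

1.431 hr


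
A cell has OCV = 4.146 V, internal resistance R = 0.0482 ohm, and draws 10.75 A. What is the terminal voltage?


IR drop = 10.75 * 0.0482 = 0.51815 V
V = 4.146 - 0.51815 = 3.628 V

3.628 V


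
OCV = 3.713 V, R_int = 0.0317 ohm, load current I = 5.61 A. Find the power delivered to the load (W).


Step 1: V_terminal = OCV - I*R = 3.713 - 5.61 * 0.0317 = 3.5352 V
Step 2: P_out = V_terminal * I = 3.5352 * 5.61 = 19.83 W

19.83 W


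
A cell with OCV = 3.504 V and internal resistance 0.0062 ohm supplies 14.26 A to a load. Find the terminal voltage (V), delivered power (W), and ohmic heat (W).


Step 1: V_terminal = OCV - I*R = 3.504 - 14.26 * 0.0062 = 3.4156 V
Step 2: P_out = V_terminal * I = 3.4156 * 14.26 = 48.71 W
Step 3: Q = I^2 * R = 14.26^2 * 0.0062 = 1.261 W

V=3.4156 V, P=48.71 W, Q=1.261 W


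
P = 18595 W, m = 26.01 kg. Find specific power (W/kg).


SP = P / m = 18595 / 26.01 = 714.9 W/kg

714.9 W/kg


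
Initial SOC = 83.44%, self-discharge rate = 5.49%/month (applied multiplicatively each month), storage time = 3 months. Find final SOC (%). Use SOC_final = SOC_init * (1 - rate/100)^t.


decay = (1 - 5.49/100)^3 = 0.84418
SOC_final = 83.44 * 0.84418 = 70.44%

70.44%


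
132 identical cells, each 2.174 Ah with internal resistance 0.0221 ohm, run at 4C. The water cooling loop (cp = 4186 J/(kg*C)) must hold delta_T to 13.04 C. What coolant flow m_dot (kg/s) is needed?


Step 1: I = 4 * 2.174 = 8.696 A
Step 2: Q_cell = I^2 * R = 8.696^2 * 0.0221 = 1.6712 W
Step 3: Q_total = 132 * 1.6712 = 220.6 W
Step 4: m_dot = Q_total / (cp * dT) = 220.6 / (4186 * 13.04) = 0.004041 kg/s

0.004041 kg/s


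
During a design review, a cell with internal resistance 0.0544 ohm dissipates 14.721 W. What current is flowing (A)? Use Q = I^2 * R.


I = sqrt(Q / R) = sqrt(14.721 / 0.0544) = sqrt(270.61) = 16.45 A

16.45 A


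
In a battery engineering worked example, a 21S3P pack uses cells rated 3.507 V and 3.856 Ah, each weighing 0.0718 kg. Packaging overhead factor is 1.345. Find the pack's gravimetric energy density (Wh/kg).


Step 1: V_pack = 21 * 3.507 = 73.647 V
Step 2: C_pack = 3 * 3.856 = 11.568 Ah
Step 3: E_pack = V_pack * C_pack = 73.647 * 11.568 = 851.95 Wh
Step 4: m_pack = 21 * 3 * 0.0718 * 1.345 = 6.084 kg
Step 5: ED = E_pack / m_pack = 851.95 / 6.084 = 140.0 Wh/kg

140.0 Wh/kg


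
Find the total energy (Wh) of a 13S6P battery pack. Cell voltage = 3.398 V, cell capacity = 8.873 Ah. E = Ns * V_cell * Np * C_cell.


E = Ns * Vcell * Np * Ccell = 13 * 3.398 * 6 * 8.873 = 2352 Wh

2352 Wh


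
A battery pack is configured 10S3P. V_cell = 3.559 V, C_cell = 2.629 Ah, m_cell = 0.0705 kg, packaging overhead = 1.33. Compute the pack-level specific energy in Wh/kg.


Step 1: V_pack = 10 * 3.559 = 35.59 V
Step 2: C_pack = 3 * 2.629 = 7.887 Ah
Step 3: E_pack = V_pack * C_pack = 35.59 * 7.887 = 280.7 Wh
Step 4: m_pack = 10 * 3 * 0.0705 * 1.33 = 2.813 kg
Step 5: ED = E_pack / m_pack = 280.7 / 2.813 = 99.79 Wh/kg

99.79 Wh/kg


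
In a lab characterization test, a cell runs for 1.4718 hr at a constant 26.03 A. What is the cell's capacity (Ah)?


C = I * t = 26.03 * 1.4718 = 38.31 Ah

38.31 Ah


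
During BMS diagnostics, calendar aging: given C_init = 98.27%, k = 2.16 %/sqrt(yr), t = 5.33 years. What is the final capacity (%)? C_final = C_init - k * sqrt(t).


Step 1: sqrt(5.33 yr) = 2.3087
Step 2: drop = 2.16 * 2.3087 = 4.9868
Step 3: C_final = 98.27 - 4.9868 = 93.28%

93.28%


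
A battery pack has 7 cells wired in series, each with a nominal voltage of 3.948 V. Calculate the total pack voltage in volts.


With 7 cells in series at 3.948 V each, V_pack = 27.636 V

27.636 V


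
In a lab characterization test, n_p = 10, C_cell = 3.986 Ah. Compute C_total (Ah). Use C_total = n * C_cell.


Parallel capacities add: 10 * 3.986 Ah = 39.86 Ah

39.86 Ah


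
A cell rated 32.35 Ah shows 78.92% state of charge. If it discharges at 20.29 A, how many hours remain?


Step 1: remaining = SOC/100 * C_total = 78.92/100 * 32.35 = 25.531 Ah
Step 2: t = remaining / I = 25.531 / 20.29 = 1.258 hr

1.258 hr


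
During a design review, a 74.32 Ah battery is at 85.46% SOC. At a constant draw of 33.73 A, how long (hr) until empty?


Step 1: remaining = SOC/100 * C_total = 85.46/100 * 74.32 = 63.514 Ah
Step 2: t = remaining / I = 63.514 / 33.73 = 1.883 hr

1.883 hr


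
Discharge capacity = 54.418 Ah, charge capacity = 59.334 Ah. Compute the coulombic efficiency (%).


eta_c = Q_dis / Q_chg * 100 = 54.418 / 59.334 * 100 = 91.71%

91.71%


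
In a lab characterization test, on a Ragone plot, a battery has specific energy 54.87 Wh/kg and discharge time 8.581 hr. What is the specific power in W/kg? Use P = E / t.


P_specific = E / t = 54.87 / 8.581 = 6.394 W/kg

6.394 W/kg


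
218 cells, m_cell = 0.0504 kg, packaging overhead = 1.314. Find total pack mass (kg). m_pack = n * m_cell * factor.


m_pack = n * m_cell * overhead = 218 * 0.0504 * 1.314 = 14.44 kg

14.44 kg


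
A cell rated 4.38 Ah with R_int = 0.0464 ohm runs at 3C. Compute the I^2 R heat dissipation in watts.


Step 1: I = C_rate * capacity = 3 * 4.38 = 13.14 A
Step 2: Q = I^2 * R = 13.14^2 * 0.0464 = 172.66 * 0.0464 = 8.011 W

8.011 W


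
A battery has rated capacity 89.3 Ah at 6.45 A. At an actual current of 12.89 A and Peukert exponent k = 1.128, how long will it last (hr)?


Step 1: t_rated = C / I_rated = 89.3 / 6.45 = 13.845 hr
Step 2: ratio = 6.45 / 12.89 = 0.50039
Step 3: ratio^k = 0.50039^1.128 = 0.45795
Step 4: t = t_rated * ratio^k = 13.845 * 0.45795 = 6.340 hr

6.340 hr


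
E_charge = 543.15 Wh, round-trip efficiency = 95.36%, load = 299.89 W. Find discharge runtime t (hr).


Step 1: E_discharge = eta/100 * E_charge = 95.36/100 * 543.15 = 517.95 Wh
Step 2: t = E_discharge / P = 517.95 / 299.89 = 1.727 hr

1.727 hr


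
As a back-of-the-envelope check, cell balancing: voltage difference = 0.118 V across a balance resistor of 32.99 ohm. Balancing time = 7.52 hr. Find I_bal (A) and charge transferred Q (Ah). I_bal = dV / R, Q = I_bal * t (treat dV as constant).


First, Ohm's law: I_bal = 0.118 V / 32.99 ohm = 0.0035768 A
Then Q = I * t = 0.0035768 A * 7.52 hr = 0.02690 Ah

I=0.0035768 A, Q=0.02690 Ah


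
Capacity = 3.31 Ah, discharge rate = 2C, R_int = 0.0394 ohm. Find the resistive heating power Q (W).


Step 1: I = C_rate * capacity = 2 * 3.31 = 6.62 A
Step 2: Q = I^2 * R = 6.62^2 * 0.0394 = 43.824 * 0.0394 = 1.727 W

1.727 W


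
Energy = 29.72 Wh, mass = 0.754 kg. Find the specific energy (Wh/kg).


Specific energy = 29.72 Wh / 0.754 kg = 39.42 Wh/kg

39.42 Wh/kg


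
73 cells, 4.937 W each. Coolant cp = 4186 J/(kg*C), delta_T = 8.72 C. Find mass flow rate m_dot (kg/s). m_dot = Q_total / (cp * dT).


Q_total = 73 * 4.937 = 360.4 W
m_dot = Q_total / (cp * dT) = 360.4 / (4186 * 8.72) = 0.009873 kg/s

0.009873 kg/s


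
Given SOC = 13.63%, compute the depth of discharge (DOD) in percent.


Complement of SOC: DOD = 100% - 13.63% = 86.37%

86.37%


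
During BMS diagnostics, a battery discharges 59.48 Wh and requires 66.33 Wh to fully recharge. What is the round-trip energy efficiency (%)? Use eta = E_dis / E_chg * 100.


eta_e = E_dis / E_chg * 100 = 59.48 / 66.33 * 100 = 89.67%

89.67%


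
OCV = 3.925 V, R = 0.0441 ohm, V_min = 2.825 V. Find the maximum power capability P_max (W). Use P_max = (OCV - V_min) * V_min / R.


P_max = (OCV - V_min) * V_min / R = (3.925 - 2.825) * 2.825 / 0.0441 = 1.1 * 2.825 / 0.0441 = 70.46 W

70.46 W


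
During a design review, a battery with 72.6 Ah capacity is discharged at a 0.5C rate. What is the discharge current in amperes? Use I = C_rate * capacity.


I = C_rate * capacity = 0.5 * 72.6 = 36.3 A

36.3 A


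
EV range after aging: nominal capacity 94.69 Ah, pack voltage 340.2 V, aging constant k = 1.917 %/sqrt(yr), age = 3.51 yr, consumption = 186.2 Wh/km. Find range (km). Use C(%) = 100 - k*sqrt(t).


Step 1: capacity retention = 100 - 1.917 * sqrt(3.51) = 100 - 1.917 * 1.8735 = 96.409%
Step 2: C_now = 94.69 * 96.409/100 = 91.29 Ah
Step 3: E_pack = V * C_now = 340.2 * 91.29 = 31057 Wh
Step 4: range = E_pack / consumption = 31057 / 186.2 = 166.8 km

166.8 km


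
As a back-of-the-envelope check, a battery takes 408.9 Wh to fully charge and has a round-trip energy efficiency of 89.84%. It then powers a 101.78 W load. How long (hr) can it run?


Step 1: E_discharge = eta/100 * E_charge = 89.84/100 * 408.9 = 367.36 Wh
Step 2: t = E_discharge / P = 367.36 / 101.78 = 3.609 hr

3.609 hr


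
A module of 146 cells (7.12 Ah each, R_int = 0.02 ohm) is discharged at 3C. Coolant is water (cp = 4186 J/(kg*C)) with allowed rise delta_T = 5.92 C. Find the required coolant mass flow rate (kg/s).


Step 1: I = 3 * 7.12 = 21.36 A
Step 2: Q_cell = I^2 * R = 21.36^2 * 0.02 = 9.125 W
Step 3: Q_total = 146 * 9.125 = 1332.3 W
Step 4: m_dot = Q_total / (cp * dT) = 1332.3 / (4186 * 5.92) = 0.05376 kg/s

0.05376 kg/s


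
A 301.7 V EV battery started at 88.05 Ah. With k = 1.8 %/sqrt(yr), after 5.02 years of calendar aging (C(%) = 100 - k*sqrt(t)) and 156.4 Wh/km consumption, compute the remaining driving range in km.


Step 1: capacity retention = 100 - 1.8 * sqrt(5.02) = 100 - 1.8 * 2.2405 = 95.967%
Step 2: C_now = 88.05 * 95.967/100 = 84.499 Ah
Step 3: E_pack = V * C_now = 301.7 * 84.499 = 25493 Wh
Step 4: range = E_pack / consumption = 25493 / 156.4 = 163.0 km

163.0 km


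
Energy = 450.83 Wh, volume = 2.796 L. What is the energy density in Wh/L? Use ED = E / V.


Volumetric ED = 450.83 Wh / 2.796 L = 161.2 Wh/L

161.2 Wh/L


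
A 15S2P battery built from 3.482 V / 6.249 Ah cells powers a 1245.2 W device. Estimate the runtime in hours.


Step 1: E_pack = Ns * V_cell * Np * C_cell = 15 * 3.482 * 2 * 6.249 = 652.77 Wh
Step 2: t = E_pack / P = 652.77 / 1245.2 = 0.5242 hr

0.5242 hr


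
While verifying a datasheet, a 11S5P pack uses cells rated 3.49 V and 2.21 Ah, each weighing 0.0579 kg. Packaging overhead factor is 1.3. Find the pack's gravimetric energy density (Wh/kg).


Step 1: V_pack = 11 * 3.49 = 38.39 V
Step 2: C_pack = 5 * 2.21 = 11.05 Ah
Step 3: E_pack = V_pack * C_pack = 38.39 * 11.05 = 424.21 Wh
Step 4: m_pack = 11 * 5 * 0.0579 * 1.3 = 4.1399 kg
Step 5: ED = E_pack / m_pack = 424.21 / 4.1399 = 102.5 Wh/kg

102.5 Wh/kg


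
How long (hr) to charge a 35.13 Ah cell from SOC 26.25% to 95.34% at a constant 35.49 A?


delta_Ah = 35.13 * (95.34 - 26.25) / 100 = 24.271 Ah
t = delta_Ah / I = 24.271 / 35.49 = 0.6839 hr

0.6839 hr


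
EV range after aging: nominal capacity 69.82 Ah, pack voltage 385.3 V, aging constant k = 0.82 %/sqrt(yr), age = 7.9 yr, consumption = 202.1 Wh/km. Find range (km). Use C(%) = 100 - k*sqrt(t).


Step 1: capacity retention = 100 - 0.82 * sqrt(7.9) = 100 - 0.82 * 2.8107 = 97.695%
Step 2: C_now = 69.82 * 97.695/100 = 68.211 Ah
Step 3: E_pack = V * C_now = 385.3 * 68.211 = 26282 Wh
Step 4: range = E_pack / consumption = 26282 / 202.1 = 130.0 km

130.0 km


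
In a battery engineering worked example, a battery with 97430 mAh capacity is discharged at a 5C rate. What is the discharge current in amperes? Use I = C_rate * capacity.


Convert: capacity = 97430 mAh = 97.43 Ah
At 5C: I = 5 * 97.43 Ah = 487.15 A

487.15 A


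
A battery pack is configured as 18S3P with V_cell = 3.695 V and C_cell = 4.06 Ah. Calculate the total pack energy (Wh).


V_pack = 18 * 3.695 = 66.51 V
C_pack = 3 * 4.06 = 12.18 Ah
E = V_pack * C_pack = 66.51 * 12.18 = 810.1 Wh

810.1 Wh


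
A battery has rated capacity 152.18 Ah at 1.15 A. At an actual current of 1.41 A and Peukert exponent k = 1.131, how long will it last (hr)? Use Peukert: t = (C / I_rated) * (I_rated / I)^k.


Step 1: t_rated = C / I_rated = 152.18 / 1.15 = 132.33 hr
Step 2: ratio = 1.15 / 1.41 = 0.8156
Step 3: ratio^k = 0.8156^1.131 = 0.79411
Step 4: t = t_rated * ratio^k = 132.33 * 0.79411 = 105.1 hr

105.1 hr


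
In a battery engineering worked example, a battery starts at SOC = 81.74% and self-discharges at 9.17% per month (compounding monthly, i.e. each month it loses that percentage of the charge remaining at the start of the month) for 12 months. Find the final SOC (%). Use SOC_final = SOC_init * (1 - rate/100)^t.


decay = (1 - 9.17/100)^12 = 0.31532
SOC_final = 81.74 * 0.31532 = 25.77%

25.77%


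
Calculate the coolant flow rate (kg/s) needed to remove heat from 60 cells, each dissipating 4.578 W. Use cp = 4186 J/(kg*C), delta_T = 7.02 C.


Step 1: Total heat Q = 60 * 4.578 W = 274.68 W
Step 2: denom = cp * dT = 4186 * 7.02 = 29386
Step 3: m_dot = 274.68 / 29386 = 0.009347 kg/s

0.009347 kg/s


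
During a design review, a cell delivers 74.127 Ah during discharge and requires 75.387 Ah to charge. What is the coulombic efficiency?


Coulombic efficiency = 74.127/75.387 * 100% = 98.33%

98.33%


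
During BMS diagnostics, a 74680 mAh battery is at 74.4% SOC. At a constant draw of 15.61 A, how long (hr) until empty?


Convert: C_total = 74680 mAh = 74.68 Ah
Step 1: remaining = SOC/100 * C_total = 74.4/100 * 74.68 = 55.562 Ah
Step 2: t = remaining / I = 55.562 / 15.61 = 3.559 hr

3.559 hr


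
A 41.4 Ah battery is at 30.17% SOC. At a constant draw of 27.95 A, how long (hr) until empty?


Step 1: remaining = SOC/100 * C_total = 30.17/100 * 41.4 = 12.49 Ah
Step 2: t = remaining / I = 12.49 / 27.95 = 0.4469 hr

0.4469 hr


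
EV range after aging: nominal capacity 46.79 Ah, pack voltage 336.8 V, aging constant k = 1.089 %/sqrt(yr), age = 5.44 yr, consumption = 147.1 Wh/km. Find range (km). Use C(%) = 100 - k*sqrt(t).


Step 1: capacity retention = 100 - 1.089 * sqrt(5.44) = 100 - 1.089 * 2.3324 = 97.46%
Step 2: C_now = 46.79 * 97.46/100 = 45.602 Ah
Step 3: E_pack = V * C_now = 336.8 * 45.602 = 15359 Wh
Step 4: range = E_pack / consumption = 15359 / 147.1 = 104.4 km

104.4 km


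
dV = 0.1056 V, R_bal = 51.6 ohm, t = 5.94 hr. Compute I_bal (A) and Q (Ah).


I_bal = dV / R = 0.1056 / 51.6 = 0.0020465 A
Q = I_bal * t = 0.0020465 * 5.94 = 0.01216 Ah

I=0.0020465 A, Q=0.01216 Ah


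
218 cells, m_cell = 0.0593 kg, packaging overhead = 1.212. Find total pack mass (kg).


Cell mass sum = 218 * 0.0593 = 12.927 kg
With overhead 1.212: m_pack = 12.927 * 1.212 = 15.67 kg

15.67 kg


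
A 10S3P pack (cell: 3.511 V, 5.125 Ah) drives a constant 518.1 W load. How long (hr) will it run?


Step 1: E_pack = Ns * V_cell * Np * C_cell = 10 * 3.511 * 3 * 5.125 = 539.82 Wh
Step 2: t = E_pack / P = 539.82 / 518.1 = 1.042 hr

1.042 hr


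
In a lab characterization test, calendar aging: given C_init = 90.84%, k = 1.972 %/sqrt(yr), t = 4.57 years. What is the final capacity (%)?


sqrt(t) = sqrt(4.57) = 2.1378
C_final = 90.84 - 1.972 * 2.1378 = 86.62%

86.62%


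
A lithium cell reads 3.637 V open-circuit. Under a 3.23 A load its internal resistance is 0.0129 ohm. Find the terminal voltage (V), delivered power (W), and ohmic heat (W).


Step 1: V_terminal = OCV - I*R = 3.637 - 3.23 * 0.0129 = 3.5953 V
Step 2: P_out = V_terminal * I = 3.5953 * 3.23 = 11.61 W
Step 3: Q = I^2 * R = 3.23^2 * 0.0129 = 0.1346 W

V=3.5953 V, P=11.61 W, Q=0.1346 W


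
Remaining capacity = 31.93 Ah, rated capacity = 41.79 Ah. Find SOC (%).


SOC% = 31.93 / 41.79 * 100 = 76.41%

76.41%


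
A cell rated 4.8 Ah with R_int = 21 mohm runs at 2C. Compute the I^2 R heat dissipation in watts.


Convert: R = 21 mohm = 0.021 ohm
Step 1: I = C_rate * capacity = 2 * 4.8 = 9.6 A
Step 2: Q = I^2 * R = 9.6^2 * 0.021 = 92.16 * 0.021 = 1.935 W

1.935 W


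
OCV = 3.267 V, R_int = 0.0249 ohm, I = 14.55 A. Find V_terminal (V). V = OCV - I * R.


IR drop = 14.55 * 0.0249 = 0.3623 V
V = 3.267 - 0.3623 = 2.905 V

2.905 V


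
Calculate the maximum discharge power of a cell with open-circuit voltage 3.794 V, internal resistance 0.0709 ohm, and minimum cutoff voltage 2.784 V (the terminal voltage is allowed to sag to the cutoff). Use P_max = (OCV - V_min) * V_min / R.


P_max = (OCV - V_min) * V_min / R = (3.794 - 2.784) * 2.784 / 0.0709 = 1.01 * 2.784 / 0.0709 = 39.66 W

39.66 W


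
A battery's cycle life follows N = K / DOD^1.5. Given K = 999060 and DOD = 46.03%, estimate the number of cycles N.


DOD^1.5 = 312.29
N = K / DOD^1.5 = 999060 / 312.29 = 3199

3199 cycles


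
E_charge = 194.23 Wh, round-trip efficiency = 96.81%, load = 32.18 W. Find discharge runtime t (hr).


Step 1: E_discharge = eta/100 * E_charge = 96.81/100 * 194.23 = 188.03 Wh
Step 2: t = E_discharge / P = 188.03 / 32.18 = 5.843 hr

5.843 hr


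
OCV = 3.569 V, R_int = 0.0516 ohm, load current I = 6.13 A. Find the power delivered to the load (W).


Step 1: V_terminal = OCV - I*R = 3.569 - 6.13 * 0.0516 = 3.2527 V
Step 2: P_out = V_terminal * I = 3.2527 * 6.13 = 19.94 W

19.94 W


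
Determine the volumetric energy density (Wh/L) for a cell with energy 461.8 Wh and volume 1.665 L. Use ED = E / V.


Volumetric ED = 461.8 Wh / 1.665 L = 277.4 Wh/L

277.4 Wh/L


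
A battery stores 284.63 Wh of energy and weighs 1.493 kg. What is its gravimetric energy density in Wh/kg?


ED = E / m = 284.63 / 1.493 = 190.6 Wh/kg

190.6 Wh/kg


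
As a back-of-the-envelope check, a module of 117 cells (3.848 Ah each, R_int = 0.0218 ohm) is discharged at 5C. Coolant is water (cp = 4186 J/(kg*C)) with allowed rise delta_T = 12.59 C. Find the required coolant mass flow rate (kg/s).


Step 1: I = 5 * 3.848 = 19.24 A
Step 2: Q_cell = I^2 * R = 19.24^2 * 0.0218 = 8.0699 W
Step 3: Q_total = 117 * 8.0699 = 944.18 W
Step 4: m_dot = Q_total / (cp * dT) = 944.18 / (4186 * 12.59) = 0.01792 kg/s

0.01792 kg/s


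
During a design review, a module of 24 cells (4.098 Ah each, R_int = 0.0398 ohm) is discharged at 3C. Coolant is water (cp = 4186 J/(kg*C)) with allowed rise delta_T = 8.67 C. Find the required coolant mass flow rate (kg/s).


Step 1: I = 3 * 4.098 = 12.294 A
Step 2: Q_cell = I^2 * R = 12.294^2 * 0.0398 = 6.0155 W
Step 3: Q_total = 24 * 6.0155 = 144.37 W
Step 4: m_dot = Q_total / (cp * dT) = 144.37 / (4186 * 8.67) = 0.003978 kg/s

0.003978 kg/s


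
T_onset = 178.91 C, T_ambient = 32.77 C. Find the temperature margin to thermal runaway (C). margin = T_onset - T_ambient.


Safety margin = 178.91 C - 32.77 C = 146.14 C

146.14 C


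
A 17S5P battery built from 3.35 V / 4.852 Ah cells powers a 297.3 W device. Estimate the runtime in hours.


Step 1: E_pack = Ns * V_cell * Np * C_cell = 17 * 3.35 * 5 * 4.852 = 1381.6 Wh
Step 2: t = E_pack / P = 1381.6 / 297.3 = 4.647 hr

4.647 hr


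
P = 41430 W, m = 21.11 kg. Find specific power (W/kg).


SP = P / m = 41430 / 21.11 = 1963 W/kg

1963 W/kg


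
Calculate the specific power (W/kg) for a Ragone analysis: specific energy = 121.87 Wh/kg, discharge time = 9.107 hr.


Specific power = 121.87 Wh/kg / 9.107 hr = 13.38 W/kg

13.38 W/kg


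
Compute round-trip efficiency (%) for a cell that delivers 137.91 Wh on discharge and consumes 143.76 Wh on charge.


eta_e = E_dis / E_chg * 100 = 137.91 / 143.76 * 100 = 95.93%

95.93%


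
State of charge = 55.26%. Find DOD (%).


DOD = 100 - SOC = 100 - 55.26 = 44.74%

44.74%


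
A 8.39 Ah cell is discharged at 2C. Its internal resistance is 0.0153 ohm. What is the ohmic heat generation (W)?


Step 1: I = C_rate * capacity = 2 * 8.39 = 16.78 A
Step 2: Q = I^2 * R = 16.78^2 * 0.0153 = 281.57 * 0.0153 = 4.308 W

4.308 W


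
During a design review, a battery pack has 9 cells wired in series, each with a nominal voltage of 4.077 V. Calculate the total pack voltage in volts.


With 9 cells in series at 4.077 V each, V_pack = 36.693 V

36.693 V


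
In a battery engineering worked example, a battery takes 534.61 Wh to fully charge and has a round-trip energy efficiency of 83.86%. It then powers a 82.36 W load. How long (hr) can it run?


Step 1: E_discharge = eta/100 * E_charge = 83.86/100 * 534.61 = 448.32 Wh
Step 2: t = E_discharge / P = 448.32 / 82.36 = 5.443 hr

5.443 hr


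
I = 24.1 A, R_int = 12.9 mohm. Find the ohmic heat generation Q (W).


Convert: R = 12.9 mohm = 0.0129 ohm
I^2 = 580.81
Q = 580.81 * 0.0129 = 7.492 W

7.492 W


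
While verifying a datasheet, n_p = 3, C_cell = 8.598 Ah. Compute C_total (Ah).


C_total = 3 * 8.598 = 25.794 Ah

25.794 Ah


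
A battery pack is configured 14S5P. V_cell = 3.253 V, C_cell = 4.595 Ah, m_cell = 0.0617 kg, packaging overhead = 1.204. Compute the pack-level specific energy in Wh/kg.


Step 1: V_pack = 14 * 3.253 = 45.542 V
Step 2: C_pack = 5 * 4.595 = 22.975 Ah
Step 3: E_pack = V_pack * C_pack = 45.542 * 22.975 = 1046.3 Wh
Step 4: m_pack = 14 * 5 * 0.0617 * 1.204 = 5.2001 kg
Step 5: ED = E_pack / m_pack = 1046.3 / 5.2001 = 201.2 Wh/kg

201.2 Wh/kg


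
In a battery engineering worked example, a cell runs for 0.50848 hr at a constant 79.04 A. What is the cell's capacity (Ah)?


C = I * t = 79.04 * 0.50848 = 40.19 Ah

40.19 Ah


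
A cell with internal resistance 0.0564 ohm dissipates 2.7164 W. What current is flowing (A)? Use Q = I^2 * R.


I = sqrt(Q / R) = sqrt(2.7164 / 0.0564) = sqrt(48.163) = 6.940 A

6.940 A


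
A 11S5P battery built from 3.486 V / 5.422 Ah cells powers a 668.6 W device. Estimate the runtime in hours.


Step 1: E_pack = Ns * V_cell * Np * C_cell = 11 * 3.486 * 5 * 5.422 = 1039.6 Wh
Step 2: t = E_pack / P = 1039.6 / 668.6 = 1.555 hr

1.555 hr


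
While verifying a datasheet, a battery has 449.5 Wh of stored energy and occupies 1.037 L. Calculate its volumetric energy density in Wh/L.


Volumetric ED = 449.5 Wh / 1.037 L = 433.5 Wh/L

433.5 Wh/L


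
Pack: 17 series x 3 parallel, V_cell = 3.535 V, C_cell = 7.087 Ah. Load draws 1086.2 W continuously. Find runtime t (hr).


Step 1: E_pack = Ns * V_cell * Np * C_cell = 17 * 3.535 * 3 * 7.087 = 1277.7 Wh
Step 2: t = E_pack / P = 1277.7 / 1086.2 = 1.176 hr

1.176 hr


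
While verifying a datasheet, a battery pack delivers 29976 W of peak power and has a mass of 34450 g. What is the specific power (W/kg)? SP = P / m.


Convert: m = 34450 g = 34.45 kg
SP = P / m = 29976 / 34.45 = 870.1 W/kg

870.1 W/kg


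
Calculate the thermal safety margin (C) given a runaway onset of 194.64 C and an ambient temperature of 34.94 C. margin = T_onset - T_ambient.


Safety margin = 194.64 C - 34.94 C = 159.7 C

159.7 C


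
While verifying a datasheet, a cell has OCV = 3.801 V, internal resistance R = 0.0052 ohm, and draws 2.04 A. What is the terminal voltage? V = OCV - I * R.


IR drop = 2.04 * 0.0052 = 0.010608 V
V = 3.801 - 0.010608 = 3.790 V

3.790 V


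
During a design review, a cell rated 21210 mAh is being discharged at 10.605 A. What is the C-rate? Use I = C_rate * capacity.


Convert: capacity = 21210 mAh = 21.21 Ah
C_rate = I / capacity = 10.605 / 21.21 = 0.5C

0.5C


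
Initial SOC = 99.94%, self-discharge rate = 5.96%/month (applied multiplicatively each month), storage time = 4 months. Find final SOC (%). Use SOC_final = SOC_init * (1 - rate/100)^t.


decay = (1 - 5.96/100)^4 = 0.78208
SOC_final = 99.94 * 0.78208 = 78.16%

78.16%


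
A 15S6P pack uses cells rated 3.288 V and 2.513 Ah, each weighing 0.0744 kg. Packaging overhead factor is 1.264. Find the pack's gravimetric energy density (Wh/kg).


Step 1: V_pack = 15 * 3.288 = 49.32 V
Step 2: C_pack = 6 * 2.513 = 15.078 Ah
Step 3: E_pack = V_pack * C_pack = 49.32 * 15.078 = 743.65 Wh
Step 4: m_pack = 15 * 6 * 0.0744 * 1.264 = 8.4637 kg
Step 5: ED = E_pack / m_pack = 743.65 / 8.4637 = 87.86 Wh/kg

87.86 Wh/kg


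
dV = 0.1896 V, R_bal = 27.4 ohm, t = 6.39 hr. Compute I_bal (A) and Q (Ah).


I_bal = dV / R = 0.1896 / 27.4 = 0.0069197 A
Q = I_bal * t = 0.0069197 * 6.39 = 0.04422 Ah

I=0.0069197 A, Q=0.04422 Ah


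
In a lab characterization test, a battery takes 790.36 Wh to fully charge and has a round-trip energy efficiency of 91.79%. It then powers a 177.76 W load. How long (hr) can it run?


Step 1: E_discharge = eta/100 * E_charge = 91.79/100 * 790.36 = 725.47 Wh
Step 2: t = E_discharge / P = 725.47 / 177.76 = 4.081 hr

4.081 hr


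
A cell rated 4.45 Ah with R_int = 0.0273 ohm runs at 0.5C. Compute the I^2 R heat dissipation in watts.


Step 1: I = C_rate * capacity = 0.5 * 4.45 = 2.225 A
Step 2: Q = I^2 * R = 2.225^2 * 0.0273 = 4.9506 * 0.0273 = 0.1352 W

0.1352 W


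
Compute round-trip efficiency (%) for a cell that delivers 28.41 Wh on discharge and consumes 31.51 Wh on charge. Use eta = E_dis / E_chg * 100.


Round-trip efficiency = 28.41/31.51 * 100% = 90.16%

90.16%


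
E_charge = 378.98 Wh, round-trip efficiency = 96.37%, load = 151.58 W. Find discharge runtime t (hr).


Step 1: E_discharge = eta/100 * E_charge = 96.37/100 * 378.98 = 365.22 Wh
Step 2: t = E_discharge / P = 365.22 / 151.58 = 2.409 hr

2.409 hr


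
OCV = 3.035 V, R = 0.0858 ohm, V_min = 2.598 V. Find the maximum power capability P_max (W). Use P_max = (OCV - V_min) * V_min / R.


dV = OCV - V_min = 0.437 V (so I_max = dV / R)
P_max = dV * V_min / R = 0.437 * 2.598 / 0.0858 = 13.23 W

13.23 W


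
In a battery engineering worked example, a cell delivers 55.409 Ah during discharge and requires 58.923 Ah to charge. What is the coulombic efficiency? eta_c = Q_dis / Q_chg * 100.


Coulombic efficiency = 55.409/58.923 * 100% = 94.04%

94.04%


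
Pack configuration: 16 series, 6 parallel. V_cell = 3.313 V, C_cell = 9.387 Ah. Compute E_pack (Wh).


E = Ns * Vcell * Np * Ccell = 16 * 3.313 * 6 * 9.387 = 2986 Wh

2986 Wh


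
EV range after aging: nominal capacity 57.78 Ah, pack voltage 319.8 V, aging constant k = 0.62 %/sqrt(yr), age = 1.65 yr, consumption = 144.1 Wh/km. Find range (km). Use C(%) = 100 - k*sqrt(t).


Step 1: capacity retention = 100 - 0.62 * sqrt(1.65) = 100 - 0.62 * 1.2845 = 99.204%
Step 2: C_now = 57.78 * 99.204/100 = 57.32 Ah
Step 3: E_pack = V * C_now = 319.8 * 57.32 = 18331 Wh
Step 4: range = E_pack / consumption = 18331 / 144.1 = 127.2 km

127.2 km


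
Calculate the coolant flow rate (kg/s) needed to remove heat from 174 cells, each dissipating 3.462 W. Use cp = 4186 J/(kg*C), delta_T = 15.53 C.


Step 1: Total heat Q = 174 * 3.462 W = 602.39 W
Step 2: denom = cp * dT = 4186 * 15.53 = 65009
Step 3: m_dot = 602.39 / 65009 = 0.009266 kg/s

0.009266 kg/s


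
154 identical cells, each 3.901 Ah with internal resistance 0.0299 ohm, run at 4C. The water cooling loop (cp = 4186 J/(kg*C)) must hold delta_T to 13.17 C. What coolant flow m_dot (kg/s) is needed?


Step 1: I = 4 * 3.901 = 15.604 A
Step 2: Q_cell = I^2 * R = 15.604^2 * 0.0299 = 7.2802 W
Step 3: Q_total = 154 * 7.2802 = 1121.2 W
Step 4: m_dot = Q_total / (cp * dT) = 1121.2 / (4186 * 13.17) = 0.02034 kg/s

0.02034 kg/s


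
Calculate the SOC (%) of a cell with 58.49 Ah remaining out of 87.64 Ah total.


SOC% = 58.49 / 87.64 * 100 = 66.74%

66.74%


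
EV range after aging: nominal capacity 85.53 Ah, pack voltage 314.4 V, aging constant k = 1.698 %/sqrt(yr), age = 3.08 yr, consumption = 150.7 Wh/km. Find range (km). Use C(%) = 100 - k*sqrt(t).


Step 1: capacity retention = 100 - 1.698 * sqrt(3.08) = 100 - 1.698 * 1.755 = 97.02%
Step 2: C_now = 85.53 * 97.02/100 = 82.981 Ah
Step 3: E_pack = V * C_now = 314.4 * 82.981 = 26089 Wh
Step 4: range = E_pack / consumption = 26089 / 150.7 = 173.1 km

173.1 km


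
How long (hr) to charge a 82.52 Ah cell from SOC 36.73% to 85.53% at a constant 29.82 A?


delta_Ah = 82.52 * (85.53 - 36.73) / 100 = 40.27 Ah
t = delta_Ah / I = 40.27 / 29.82 = 1.350 hr

1.350 hr


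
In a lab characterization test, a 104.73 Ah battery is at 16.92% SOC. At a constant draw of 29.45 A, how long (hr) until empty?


Step 1: remaining = SOC/100 * C_total = 16.92/100 * 104.73 = 17.72 Ah
Step 2: t = remaining / I = 17.72 / 29.45 = 0.6017 hr

0.6017 hr


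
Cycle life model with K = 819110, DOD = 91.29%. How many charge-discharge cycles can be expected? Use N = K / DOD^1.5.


DOD^1.5 = 872.24
N = K / DOD^1.5 = 819110 / 872.24 = 939.1

939.1 cycles


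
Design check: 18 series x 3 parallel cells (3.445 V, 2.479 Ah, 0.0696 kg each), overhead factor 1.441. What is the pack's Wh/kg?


Step 1: V_pack = 18 * 3.445 = 62.01 V
Step 2: C_pack = 3 * 2.479 = 7.437 Ah
Step 3: E_pack = V_pack * C_pack = 62.01 * 7.437 = 461.17 Wh
Step 4: m_pack = 18 * 3 * 0.0696 * 1.441 = 5.4159 kg
Step 5: ED = E_pack / m_pack = 461.17 / 5.4159 = 85.15 Wh/kg

85.15 Wh/kg
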